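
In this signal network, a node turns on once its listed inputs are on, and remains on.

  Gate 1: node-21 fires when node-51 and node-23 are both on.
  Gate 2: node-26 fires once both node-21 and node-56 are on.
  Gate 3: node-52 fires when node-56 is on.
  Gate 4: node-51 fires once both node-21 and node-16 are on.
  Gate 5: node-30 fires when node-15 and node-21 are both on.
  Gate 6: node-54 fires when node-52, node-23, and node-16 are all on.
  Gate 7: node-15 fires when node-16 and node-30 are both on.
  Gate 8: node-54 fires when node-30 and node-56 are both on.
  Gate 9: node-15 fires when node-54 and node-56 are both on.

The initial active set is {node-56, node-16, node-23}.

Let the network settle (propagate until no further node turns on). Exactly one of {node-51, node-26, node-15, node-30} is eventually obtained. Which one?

node-15

Gate 3: node-56 on → node-52 on.
node-52, node-23, and node-16 are on, so node-54 fires (Gate 6).
node-54 and node-56 are on, so node-15 fires (Gate 9).
node-26 would need node-21 and node-56 (Gate 2), but node-21 never turns on. node-30 would need node-15 and node-21 (Gate 5), but node-21 never turns on. node-51 would need node-21 and node-16 (Gate 4), but node-21 never turns on.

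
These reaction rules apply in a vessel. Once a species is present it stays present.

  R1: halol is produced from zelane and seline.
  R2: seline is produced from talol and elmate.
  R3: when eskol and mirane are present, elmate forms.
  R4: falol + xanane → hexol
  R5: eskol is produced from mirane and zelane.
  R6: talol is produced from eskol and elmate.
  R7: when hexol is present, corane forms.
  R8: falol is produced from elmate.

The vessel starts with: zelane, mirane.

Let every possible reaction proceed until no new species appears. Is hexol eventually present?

No

hexol would need falol and xanane (R4), but xanane never forms.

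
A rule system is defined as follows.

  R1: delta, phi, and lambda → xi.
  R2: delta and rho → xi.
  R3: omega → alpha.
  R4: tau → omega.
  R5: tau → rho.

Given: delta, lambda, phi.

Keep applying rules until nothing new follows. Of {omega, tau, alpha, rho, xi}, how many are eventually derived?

From delta, phi, and lambda, R1 gives xi.
omega would need tau (R4), but tau is never established.
No rule produces tau, and it is not given.
alpha would need omega (R3), but omega is never established.
rho would need tau (R5), but tau is never established.
xi: reached.
Reached: xi — 1 of the 5.

1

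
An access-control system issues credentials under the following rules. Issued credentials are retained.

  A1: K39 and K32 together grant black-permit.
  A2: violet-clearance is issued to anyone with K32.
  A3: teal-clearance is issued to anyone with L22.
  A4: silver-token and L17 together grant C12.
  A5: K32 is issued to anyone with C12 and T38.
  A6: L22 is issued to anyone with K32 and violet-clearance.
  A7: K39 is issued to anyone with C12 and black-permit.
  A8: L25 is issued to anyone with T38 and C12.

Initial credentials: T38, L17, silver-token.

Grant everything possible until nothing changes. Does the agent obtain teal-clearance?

Holding silver-token and L17 grants C12 (A4).
Holding C12 and T38 grants K32 (A5).
Holding K32 grants violet-clearance (A2).
Holding K32 and violet-clearance grants L22 (A6).
Holding L22 grants teal-clearance (A3).

Yes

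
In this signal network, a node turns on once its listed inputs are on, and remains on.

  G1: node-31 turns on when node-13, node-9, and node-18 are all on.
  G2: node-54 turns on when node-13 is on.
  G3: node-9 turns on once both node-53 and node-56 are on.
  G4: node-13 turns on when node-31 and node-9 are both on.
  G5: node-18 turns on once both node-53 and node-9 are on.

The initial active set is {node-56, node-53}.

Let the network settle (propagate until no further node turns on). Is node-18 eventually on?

G3: node-53 and node-56 on → node-9 on.
G5: node-53 and node-9 on → node-18 on.

Yes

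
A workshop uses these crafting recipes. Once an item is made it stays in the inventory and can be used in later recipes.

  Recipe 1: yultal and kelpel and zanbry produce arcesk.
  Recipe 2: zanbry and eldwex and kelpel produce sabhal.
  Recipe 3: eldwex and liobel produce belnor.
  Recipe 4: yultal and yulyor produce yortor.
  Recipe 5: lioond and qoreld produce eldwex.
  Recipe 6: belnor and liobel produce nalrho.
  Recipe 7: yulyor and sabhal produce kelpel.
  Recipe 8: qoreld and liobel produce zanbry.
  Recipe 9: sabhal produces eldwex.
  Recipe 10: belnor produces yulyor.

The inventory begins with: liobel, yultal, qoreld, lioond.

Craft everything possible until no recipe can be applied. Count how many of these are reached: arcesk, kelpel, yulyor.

lioond and qoreld → eldwex (Recipe 5).
Using Recipe 3, eldwex and liobel make belnor.
Using Recipe 10, belnor makes yulyor.
arcesk would need yultal, kelpel, and zanbry (Recipe 1), but kelpel is never obtained.
kelpel would need yulyor and sabhal (Recipe 7), but sabhal is never obtained.
yulyor: reached.
Reached: yulyor — 1 of the 3.

1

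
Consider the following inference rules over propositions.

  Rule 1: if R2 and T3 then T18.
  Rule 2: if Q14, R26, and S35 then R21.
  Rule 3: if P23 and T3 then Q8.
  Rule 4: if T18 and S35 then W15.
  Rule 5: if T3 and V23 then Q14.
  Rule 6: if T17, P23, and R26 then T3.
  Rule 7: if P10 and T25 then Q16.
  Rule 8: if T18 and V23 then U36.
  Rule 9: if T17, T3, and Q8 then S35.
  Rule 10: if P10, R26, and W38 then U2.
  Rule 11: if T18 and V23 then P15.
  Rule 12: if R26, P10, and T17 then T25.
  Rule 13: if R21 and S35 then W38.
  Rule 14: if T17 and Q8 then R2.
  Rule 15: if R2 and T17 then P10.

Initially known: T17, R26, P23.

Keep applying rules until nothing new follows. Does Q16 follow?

From T17, P23, and R26, Rule 6 gives T3.
From P23 and T3, Rule 3 gives Q8.
T17 and Q8 hold, so R2 follows (Rule 14).
R2 and T17 hold, so P10 follows (Rule 15).
R26, P10, and T17 hold, so T25 follows (Rule 12).
From P10 and T25, Rule 7 gives Q16.

Yes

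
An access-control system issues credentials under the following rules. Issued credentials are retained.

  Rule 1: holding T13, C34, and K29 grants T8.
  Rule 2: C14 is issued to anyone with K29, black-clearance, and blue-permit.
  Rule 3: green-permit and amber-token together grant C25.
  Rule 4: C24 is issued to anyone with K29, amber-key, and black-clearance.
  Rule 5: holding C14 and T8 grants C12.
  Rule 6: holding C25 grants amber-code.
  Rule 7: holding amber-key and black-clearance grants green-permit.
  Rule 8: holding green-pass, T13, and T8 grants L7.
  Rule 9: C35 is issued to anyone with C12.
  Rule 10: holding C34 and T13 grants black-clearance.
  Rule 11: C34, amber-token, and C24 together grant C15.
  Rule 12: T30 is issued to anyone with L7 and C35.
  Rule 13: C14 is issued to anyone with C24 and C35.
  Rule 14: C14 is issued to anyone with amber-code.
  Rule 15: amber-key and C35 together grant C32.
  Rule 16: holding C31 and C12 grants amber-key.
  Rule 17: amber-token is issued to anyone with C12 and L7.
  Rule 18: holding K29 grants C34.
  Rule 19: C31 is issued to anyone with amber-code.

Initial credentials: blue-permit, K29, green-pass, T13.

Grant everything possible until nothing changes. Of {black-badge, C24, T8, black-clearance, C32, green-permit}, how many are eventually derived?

Holding K29 grants C34 (Rule 18).
Holding C34 and T13 grants black-clearance (Rule 10).
Holding T13, C34, and K29 grants T8 (Rule 1).
No rule produces black-badge, and it is not given.
C24 would need K29, amber-key, and black-clearance (Rule 4), but amber-key is never granted.
T8: reached.
black-clearance: reached.
C32 would need amber-key and C35 (Rule 15), but amber-key is never granted.
green-permit would need amber-key and black-clearance (Rule 7), but amber-key is never granted.
Reached: T8 and black-clearance — 2 of the 6.

2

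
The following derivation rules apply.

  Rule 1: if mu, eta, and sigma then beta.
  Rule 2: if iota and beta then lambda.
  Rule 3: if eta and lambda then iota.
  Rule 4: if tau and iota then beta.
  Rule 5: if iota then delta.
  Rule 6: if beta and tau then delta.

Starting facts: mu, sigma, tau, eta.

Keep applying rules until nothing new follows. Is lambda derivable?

lambda would need iota and beta (Rule 2), but iota is never established.

No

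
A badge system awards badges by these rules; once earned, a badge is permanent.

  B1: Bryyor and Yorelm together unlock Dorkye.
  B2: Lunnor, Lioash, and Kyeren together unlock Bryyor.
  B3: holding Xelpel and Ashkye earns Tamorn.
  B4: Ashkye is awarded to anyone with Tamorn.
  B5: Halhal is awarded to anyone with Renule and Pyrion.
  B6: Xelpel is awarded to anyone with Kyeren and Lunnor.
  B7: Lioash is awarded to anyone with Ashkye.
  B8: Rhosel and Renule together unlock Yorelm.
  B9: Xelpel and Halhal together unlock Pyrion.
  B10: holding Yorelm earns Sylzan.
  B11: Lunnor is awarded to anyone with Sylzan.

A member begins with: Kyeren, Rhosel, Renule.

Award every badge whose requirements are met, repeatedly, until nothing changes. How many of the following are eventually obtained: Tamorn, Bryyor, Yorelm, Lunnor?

2

With Rhosel and Renule, Yorelm is earned (B8).
With Yorelm, Sylzan is earned (B10).
With Sylzan, Lunnor is earned (B11).
Tamorn would need Xelpel and Ashkye (B3), but Ashkye is never earned.
Bryyor would need Lunnor, Lioash, and Kyeren (B2), but Lioash is never earned.
Yorelm: reached.
Lunnor: reached.
Reached: Yorelm and Lunnor — 2 of the 4.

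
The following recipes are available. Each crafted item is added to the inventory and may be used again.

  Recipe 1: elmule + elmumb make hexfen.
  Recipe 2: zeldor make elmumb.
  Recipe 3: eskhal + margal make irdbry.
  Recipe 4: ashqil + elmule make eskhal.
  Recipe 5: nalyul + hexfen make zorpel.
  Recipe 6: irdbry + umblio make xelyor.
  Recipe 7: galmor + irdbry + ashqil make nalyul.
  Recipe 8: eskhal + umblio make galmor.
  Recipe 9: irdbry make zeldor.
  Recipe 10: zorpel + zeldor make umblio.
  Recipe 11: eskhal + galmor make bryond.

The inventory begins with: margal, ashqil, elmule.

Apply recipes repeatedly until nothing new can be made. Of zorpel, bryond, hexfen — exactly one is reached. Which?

Using Recipe 4, ashqil and elmule make eskhal.
eskhal + margal → irdbry (Recipe 3).
irdbry → zeldor (Recipe 9).
Using Recipe 2, zeldor makes elmumb.
elmule + elmumb → hexfen (Recipe 1).
zorpel would need nalyul and hexfen (Recipe 5), but nalyul is never obtained. bryond would need eskhal and galmor (Recipe 11), but galmor is never obtained.

hexfen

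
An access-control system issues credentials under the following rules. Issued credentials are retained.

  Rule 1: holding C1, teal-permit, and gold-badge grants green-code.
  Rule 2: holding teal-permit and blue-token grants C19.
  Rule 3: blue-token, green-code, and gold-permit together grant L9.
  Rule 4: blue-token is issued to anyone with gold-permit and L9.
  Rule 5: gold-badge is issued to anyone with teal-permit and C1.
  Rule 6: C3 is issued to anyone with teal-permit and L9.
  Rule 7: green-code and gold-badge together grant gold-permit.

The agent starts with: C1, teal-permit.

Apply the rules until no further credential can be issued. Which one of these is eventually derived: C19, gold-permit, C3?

Holding teal-permit and C1 grants gold-badge (Rule 5).
Holding C1, teal-permit, and gold-badge grants green-code (Rule 1).
Holding green-code and gold-badge grants gold-permit (Rule 7).
C3 would need teal-permit and L9 (Rule 6), but L9 is never granted. C19 would need teal-permit and blue-token (Rule 2), but blue-token is never granted.

gold-permit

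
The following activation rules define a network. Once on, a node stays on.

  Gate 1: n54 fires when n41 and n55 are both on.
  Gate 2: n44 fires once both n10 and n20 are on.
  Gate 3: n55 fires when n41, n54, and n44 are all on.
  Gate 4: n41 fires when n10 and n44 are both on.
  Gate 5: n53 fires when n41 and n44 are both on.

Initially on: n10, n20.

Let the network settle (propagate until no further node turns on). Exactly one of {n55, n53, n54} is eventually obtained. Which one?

Gate 2: n10 and n20 on → n44 on.
n10 and n44 are on, so n41 fires (Gate 4).
Gate 5: n41 and n44 on → n53 on.
n54 would need n41 and n55 (Gate 1), but n55 never turns on. n55 would need n41, n54, and n44 (Gate 3), but n54 never turns on.

n53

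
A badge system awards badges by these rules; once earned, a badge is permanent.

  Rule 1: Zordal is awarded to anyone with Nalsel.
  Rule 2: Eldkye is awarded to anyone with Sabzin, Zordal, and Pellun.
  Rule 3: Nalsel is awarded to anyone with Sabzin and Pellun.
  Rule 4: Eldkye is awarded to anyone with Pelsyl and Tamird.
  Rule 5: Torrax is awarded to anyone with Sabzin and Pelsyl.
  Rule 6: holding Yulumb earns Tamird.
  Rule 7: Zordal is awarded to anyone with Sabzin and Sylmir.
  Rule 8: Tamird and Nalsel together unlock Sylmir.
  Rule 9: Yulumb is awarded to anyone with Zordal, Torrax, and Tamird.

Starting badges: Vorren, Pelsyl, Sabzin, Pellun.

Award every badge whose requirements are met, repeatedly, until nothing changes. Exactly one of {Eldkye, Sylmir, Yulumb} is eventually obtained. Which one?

With Sabzin and Pellun, Nalsel is earned (Rule 3).
With Nalsel, Zordal is earned (Rule 1).
With Sabzin, Zordal, and Pellun, Eldkye is earned (Rule 2).
Yulumb would need Zordal, Torrax, and Tamird (Rule 9), but Tamird is never earned. Sylmir would need Tamird and Nalsel (Rule 8), but Tamird is never earned.

Eldkye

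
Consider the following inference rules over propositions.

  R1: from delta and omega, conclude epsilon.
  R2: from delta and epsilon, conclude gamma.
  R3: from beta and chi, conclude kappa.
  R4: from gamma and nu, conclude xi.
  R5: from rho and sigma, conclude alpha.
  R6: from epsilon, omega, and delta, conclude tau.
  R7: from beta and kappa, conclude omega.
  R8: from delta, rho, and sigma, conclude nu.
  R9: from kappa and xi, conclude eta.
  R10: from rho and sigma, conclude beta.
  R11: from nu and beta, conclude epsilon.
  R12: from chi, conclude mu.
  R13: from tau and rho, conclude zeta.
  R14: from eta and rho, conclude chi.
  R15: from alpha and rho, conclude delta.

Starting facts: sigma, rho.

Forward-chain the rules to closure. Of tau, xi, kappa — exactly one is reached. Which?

xi

rho and sigma hold, so alpha follows (R5).
rho and sigma hold, so beta follows (R10).
alpha and rho hold, so delta follows (R15).
From delta, rho, and sigma, R8 gives nu.
From nu and beta, R11 gives epsilon.
delta and epsilon hold, so gamma follows (R2).
From gamma and nu, R4 gives xi.
kappa would need beta and chi (R3), but chi is never established. tau would need epsilon, omega, and delta (R6), but omega is never established.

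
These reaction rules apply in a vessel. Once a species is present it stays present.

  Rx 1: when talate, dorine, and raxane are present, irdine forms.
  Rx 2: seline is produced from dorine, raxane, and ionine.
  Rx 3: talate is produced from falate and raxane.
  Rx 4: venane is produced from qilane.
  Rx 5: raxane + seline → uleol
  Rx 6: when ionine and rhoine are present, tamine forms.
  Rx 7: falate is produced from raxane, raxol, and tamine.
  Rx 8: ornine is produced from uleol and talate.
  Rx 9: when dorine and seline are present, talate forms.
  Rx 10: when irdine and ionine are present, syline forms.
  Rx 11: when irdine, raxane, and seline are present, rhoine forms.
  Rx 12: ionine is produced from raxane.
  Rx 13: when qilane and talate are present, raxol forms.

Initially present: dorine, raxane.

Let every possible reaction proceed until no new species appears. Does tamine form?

raxane present → ionine forms (Rx 12).
dorine, raxane, and ionine present → seline forms (Rx 2).
dorine and seline present → talate forms (Rx 9).
talate, dorine, and raxane present → irdine forms (Rx 1).
irdine, raxane, and seline present → rhoine forms (Rx 11).
ionine and rhoine present → tamine forms (Rx 6).

Yes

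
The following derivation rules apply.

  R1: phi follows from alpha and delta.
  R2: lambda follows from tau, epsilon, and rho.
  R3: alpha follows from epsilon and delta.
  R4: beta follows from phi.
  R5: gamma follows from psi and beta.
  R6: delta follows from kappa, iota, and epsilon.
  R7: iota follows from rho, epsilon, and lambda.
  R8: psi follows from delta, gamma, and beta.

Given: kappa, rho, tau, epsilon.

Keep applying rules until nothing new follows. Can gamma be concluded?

No

gamma would need psi and beta (R5), but psi is never established.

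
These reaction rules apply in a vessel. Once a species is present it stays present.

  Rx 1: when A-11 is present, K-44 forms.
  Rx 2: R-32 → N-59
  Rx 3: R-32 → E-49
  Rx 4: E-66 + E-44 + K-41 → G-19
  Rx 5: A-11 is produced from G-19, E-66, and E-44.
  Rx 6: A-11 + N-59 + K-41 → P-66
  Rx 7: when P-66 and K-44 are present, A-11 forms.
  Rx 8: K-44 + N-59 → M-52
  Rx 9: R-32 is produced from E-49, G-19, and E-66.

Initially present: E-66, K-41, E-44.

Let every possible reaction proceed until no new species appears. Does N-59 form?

N-59 would need R-32 (Rx 2), but R-32 never forms.

No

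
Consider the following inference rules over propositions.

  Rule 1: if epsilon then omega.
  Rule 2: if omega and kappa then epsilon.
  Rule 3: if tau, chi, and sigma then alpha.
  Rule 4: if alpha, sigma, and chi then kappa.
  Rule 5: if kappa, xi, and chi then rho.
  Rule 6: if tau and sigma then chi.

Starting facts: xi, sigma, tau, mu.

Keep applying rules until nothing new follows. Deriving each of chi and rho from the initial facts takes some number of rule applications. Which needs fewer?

chi: tau and sigma hold, so chi follows (Rule 6). [1 rule application]
rho: tau and sigma hold, so chi follows (Rule 6). From tau, chi, and sigma, Rule 3 gives alpha. alpha, sigma, and chi hold, so kappa follows (Rule 4). kappa, xi, and chi hold, so rho follows (Rule 5). [4 rule applications]
chi needs fewer.

chi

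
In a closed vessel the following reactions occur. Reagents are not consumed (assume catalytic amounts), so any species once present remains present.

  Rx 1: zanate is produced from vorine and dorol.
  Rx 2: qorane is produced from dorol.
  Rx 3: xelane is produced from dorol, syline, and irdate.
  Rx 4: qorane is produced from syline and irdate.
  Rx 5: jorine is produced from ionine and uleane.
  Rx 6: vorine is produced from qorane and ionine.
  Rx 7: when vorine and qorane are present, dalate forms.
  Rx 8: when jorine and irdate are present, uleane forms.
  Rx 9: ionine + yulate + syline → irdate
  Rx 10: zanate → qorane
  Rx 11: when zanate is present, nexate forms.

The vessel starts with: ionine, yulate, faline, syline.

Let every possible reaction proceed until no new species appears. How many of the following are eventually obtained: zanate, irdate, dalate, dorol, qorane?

ionine, yulate, and syline present → irdate forms (Rx 9).
syline and irdate present → qorane forms (Rx 4).
qorane and ionine present → vorine forms (Rx 6).
vorine and qorane present → dalate forms (Rx 7).
zanate would need vorine and dorol (Rx 1), but dorol never forms.
irdate: reached.
dalate: reached.
No rule produces dorol, and it is not given.
qorane: reached.
Reached: irdate, dalate, and qorane — 3 of the 5.

3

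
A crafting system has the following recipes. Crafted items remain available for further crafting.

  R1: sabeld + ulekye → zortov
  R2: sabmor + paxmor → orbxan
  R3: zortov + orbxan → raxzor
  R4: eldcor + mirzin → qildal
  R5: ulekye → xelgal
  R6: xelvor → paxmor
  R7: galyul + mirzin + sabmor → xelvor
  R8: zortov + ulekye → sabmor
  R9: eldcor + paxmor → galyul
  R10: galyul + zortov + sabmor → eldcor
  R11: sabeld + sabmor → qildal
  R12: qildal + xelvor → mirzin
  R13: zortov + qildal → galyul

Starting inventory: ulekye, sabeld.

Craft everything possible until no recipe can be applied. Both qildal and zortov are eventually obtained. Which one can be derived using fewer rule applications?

zortov: Using R1, sabeld and ulekye make zortov. [1 rule application]
qildal: sabeld + ulekye → zortov (R1). Using R8, zortov and ulekye make sabmor. Using R11, sabeld and sabmor make qildal. [3 rule applications]
zortov needs fewer.

zortov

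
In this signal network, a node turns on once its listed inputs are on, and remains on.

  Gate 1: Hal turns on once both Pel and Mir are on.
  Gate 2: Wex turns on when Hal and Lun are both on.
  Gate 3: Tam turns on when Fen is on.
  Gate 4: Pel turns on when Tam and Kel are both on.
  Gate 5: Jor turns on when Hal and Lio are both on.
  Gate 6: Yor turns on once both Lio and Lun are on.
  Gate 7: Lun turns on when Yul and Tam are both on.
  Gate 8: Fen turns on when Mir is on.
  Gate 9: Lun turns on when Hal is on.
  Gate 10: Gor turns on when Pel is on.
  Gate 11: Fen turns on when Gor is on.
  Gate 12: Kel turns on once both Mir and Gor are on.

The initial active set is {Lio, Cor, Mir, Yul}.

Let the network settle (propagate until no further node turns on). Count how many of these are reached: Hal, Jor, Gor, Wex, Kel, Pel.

0

Hal would need Pel and Mir (Gate 1), but Pel never turns on.
Jor would need Hal and Lio (Gate 5), but Hal never turns on.
Gor would need Pel (Gate 10), but Pel never turns on.
Wex would need Hal and Lun (Gate 2), but Hal never turns on.
Kel would need Mir and Gor (Gate 12), but Gor never turns on.
Pel would need Tam and Kel (Gate 4), but Kel never turns on.
None of the 6 are reached.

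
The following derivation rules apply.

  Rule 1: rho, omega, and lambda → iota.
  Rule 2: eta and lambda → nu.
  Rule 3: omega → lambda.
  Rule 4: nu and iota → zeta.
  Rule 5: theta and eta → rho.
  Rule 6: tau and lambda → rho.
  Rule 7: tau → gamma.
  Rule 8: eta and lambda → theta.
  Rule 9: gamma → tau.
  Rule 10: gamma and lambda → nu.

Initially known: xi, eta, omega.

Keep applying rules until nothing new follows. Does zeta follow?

omega holds, so lambda follows (Rule 3).
From eta and lambda, Rule 8 gives theta.
eta and lambda hold, so nu follows (Rule 2).
theta and eta hold, so rho follows (Rule 5).
From rho, omega, and lambda, Rule 1 gives iota.
From nu and iota, Rule 4 gives zeta.

Yes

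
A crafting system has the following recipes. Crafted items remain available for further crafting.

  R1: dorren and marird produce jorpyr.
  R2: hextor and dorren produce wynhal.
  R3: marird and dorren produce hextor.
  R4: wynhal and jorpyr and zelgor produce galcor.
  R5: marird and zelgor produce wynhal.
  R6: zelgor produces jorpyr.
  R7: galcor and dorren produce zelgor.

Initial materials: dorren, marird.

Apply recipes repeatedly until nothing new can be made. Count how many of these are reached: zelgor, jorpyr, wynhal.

2

Using R3, marird and dorren make hextor.
dorren and marird → jorpyr (R1).
Using R2, hextor and dorren make wynhal.
zelgor would need galcor and dorren (R7), but galcor is never obtained.
jorpyr: reached.
wynhal: reached.
Reached: jorpyr and wynhal — 2 of the 3.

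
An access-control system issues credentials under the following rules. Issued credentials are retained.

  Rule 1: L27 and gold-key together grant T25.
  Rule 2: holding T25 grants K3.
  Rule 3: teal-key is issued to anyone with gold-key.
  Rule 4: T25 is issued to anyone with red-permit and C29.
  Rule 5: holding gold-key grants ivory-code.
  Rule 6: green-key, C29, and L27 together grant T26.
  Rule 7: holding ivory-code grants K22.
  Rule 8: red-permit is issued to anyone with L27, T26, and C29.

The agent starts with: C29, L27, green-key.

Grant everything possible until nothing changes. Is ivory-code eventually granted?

ivory-code would need gold-key (Rule 5), but gold-key is never granted.

No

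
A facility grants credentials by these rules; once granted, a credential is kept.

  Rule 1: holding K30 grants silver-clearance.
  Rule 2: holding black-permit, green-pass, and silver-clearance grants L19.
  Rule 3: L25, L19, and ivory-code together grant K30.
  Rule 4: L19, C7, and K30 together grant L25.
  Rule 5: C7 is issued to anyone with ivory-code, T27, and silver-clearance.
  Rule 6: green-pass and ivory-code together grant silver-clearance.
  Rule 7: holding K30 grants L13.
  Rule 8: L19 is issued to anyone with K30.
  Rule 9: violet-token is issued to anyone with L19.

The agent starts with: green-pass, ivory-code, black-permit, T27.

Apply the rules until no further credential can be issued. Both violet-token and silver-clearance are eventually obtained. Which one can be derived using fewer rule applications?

silver-clearance

silver-clearance: Holding green-pass and ivory-code grants silver-clearance (Rule 6). [1 rule application]
violet-token: Holding green-pass and ivory-code grants silver-clearance (Rule 6). Holding black-permit, green-pass, and silver-clearance grants L19 (Rule 2). Holding L19 grants violet-token (Rule 9). [3 rule applications]
silver-clearance needs fewer.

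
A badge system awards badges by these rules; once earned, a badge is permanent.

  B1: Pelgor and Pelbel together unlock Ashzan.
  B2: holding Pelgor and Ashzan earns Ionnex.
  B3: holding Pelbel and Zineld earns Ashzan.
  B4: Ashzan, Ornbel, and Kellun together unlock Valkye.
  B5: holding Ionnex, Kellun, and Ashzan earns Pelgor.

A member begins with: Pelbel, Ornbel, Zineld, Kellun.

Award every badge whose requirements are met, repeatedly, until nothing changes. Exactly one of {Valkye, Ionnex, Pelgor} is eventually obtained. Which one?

With Pelbel and Zineld, Ashzan is earned (B3).
With Ashzan, Ornbel, and Kellun, Valkye is earned (B4).
Pelgor would need Ionnex, Kellun, and Ashzan (B5), but Ionnex is never earned. Ionnex would need Pelgor and Ashzan (B2), but Pelgor is never earned.

Valkye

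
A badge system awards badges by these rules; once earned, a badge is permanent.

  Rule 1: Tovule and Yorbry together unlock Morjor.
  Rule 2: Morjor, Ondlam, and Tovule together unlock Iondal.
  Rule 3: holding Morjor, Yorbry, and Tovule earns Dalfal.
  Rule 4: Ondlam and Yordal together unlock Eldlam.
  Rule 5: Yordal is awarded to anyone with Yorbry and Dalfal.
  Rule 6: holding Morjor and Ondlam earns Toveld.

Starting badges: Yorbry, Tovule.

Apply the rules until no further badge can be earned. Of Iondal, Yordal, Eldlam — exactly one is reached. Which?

With Tovule and Yorbry, Morjor is earned (Rule 1).
With Morjor, Yorbry, and Tovule, Dalfal is earned (Rule 3).
With Yorbry and Dalfal, Yordal is earned (Rule 5).
Eldlam would need Ondlam and Yordal (Rule 4), but Ondlam is never earned. Iondal would need Morjor, Ondlam, and Tovule (Rule 2), but Ondlam is never earned.

Yordal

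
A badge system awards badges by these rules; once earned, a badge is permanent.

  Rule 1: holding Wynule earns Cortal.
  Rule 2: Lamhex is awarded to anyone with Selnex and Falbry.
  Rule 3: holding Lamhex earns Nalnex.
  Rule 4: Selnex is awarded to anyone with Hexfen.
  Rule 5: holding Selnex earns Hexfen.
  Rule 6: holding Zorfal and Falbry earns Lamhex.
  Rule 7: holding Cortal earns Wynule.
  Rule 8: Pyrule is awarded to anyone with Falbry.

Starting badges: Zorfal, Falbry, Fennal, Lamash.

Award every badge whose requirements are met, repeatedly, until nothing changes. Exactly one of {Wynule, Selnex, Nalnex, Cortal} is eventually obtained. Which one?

Nalnex

With Zorfal and Falbry, Lamhex is earned (Rule 6).
With Lamhex, Nalnex is earned (Rule 3).
Selnex would need Hexfen (Rule 4), but Hexfen is never earned. Wynule would need Cortal (Rule 7), but Cortal is never earned. Cortal would need Wynule (Rule 1), but Wynule is never earned.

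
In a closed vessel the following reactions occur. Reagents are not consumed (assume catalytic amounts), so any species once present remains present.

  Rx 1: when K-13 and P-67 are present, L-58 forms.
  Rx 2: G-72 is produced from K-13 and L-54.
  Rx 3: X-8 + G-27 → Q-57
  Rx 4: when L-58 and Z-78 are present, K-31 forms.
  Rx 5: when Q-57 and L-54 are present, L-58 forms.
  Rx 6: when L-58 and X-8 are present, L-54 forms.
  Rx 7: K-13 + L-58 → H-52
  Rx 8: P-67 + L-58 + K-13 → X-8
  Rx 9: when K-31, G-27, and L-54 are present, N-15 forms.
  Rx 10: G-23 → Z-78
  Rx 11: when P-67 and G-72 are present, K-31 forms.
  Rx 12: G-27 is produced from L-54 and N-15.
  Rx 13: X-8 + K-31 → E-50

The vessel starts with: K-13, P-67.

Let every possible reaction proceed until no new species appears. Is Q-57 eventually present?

No

Q-57 would need X-8 and G-27 (Rx 3), but G-27 never forms.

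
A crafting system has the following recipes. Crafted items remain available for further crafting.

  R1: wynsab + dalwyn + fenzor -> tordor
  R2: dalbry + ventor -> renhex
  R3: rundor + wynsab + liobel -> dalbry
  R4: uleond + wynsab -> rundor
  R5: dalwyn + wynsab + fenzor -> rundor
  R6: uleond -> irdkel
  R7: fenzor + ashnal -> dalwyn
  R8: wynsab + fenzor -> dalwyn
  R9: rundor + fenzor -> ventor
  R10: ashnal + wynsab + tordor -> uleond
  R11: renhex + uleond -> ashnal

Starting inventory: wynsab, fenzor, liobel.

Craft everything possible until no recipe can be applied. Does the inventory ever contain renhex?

Yes

wynsab + fenzor -> dalwyn (R8).
Using R5, dalwyn, wynsab, and fenzor make rundor.
Using R3, rundor, wynsab, and liobel make dalbry.
Using R9, rundor and fenzor make ventor.
Using R2, dalbry and ventor make renhex.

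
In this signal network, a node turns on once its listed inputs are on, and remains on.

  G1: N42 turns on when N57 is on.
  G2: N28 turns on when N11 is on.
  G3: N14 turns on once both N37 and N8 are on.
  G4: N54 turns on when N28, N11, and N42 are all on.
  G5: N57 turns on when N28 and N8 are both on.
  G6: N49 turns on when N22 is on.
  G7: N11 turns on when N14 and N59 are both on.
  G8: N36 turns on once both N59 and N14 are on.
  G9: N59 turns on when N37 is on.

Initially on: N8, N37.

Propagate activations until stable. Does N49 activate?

N49 would need N22 (G6), but N22 never turns on.

No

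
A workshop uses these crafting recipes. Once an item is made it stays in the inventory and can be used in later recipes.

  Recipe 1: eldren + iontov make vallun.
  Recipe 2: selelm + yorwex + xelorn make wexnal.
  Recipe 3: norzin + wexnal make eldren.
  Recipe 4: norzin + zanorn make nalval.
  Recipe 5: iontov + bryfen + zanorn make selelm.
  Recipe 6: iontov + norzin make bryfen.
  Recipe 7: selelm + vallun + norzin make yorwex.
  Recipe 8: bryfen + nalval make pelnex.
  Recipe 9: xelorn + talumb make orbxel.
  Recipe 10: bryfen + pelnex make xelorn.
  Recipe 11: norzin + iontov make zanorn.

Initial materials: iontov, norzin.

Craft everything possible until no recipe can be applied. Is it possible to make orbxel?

No

orbxel would need xelorn and talumb (Recipe 9), but talumb is never obtained.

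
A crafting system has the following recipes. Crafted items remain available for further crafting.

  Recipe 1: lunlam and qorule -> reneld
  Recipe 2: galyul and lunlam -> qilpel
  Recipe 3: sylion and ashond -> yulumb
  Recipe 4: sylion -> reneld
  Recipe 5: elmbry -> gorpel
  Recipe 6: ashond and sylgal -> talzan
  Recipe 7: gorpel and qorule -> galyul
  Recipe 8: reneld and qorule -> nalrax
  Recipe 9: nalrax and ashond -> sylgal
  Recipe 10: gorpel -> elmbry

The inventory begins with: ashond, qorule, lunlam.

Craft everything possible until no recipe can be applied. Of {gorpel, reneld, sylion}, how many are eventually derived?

lunlam and qorule -> reneld (Recipe 1).
gorpel would need elmbry (Recipe 5), but elmbry is never obtained.
reneld: reached.
No rule produces sylion, and it is not given.
Reached: reneld — 1 of the 3.

1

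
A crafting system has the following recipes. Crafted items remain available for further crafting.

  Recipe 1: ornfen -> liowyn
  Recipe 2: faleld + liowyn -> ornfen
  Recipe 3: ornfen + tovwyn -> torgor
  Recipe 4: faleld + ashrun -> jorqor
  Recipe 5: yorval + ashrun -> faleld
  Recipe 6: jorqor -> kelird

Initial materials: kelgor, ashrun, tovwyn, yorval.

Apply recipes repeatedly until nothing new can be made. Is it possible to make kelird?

Using Recipe 5, yorval and ashrun make faleld.
faleld + ashrun -> jorqor (Recipe 4).
Using Recipe 6, jorqor makes kelird.

Yes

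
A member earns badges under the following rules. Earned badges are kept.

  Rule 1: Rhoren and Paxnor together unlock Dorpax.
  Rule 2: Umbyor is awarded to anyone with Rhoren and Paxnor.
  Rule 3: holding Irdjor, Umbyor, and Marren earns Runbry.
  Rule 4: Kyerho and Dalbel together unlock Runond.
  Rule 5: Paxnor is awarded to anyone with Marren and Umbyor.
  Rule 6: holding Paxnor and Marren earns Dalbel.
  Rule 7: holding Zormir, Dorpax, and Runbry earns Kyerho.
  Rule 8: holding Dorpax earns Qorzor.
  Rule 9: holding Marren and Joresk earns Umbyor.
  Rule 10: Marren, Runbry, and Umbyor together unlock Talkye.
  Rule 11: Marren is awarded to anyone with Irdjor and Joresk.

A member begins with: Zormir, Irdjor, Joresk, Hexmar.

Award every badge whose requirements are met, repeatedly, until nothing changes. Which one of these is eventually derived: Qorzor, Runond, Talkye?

Talkye

With Irdjor and Joresk, Marren is earned (Rule 11).
With Marren and Joresk, Umbyor is earned (Rule 9).
With Irdjor, Umbyor, and Marren, Runbry is earned (Rule 3).
With Marren, Runbry, and Umbyor, Talkye is earned (Rule 10).
Qorzor would need Dorpax (Rule 8), but Dorpax is never earned. Runond would need Kyerho and Dalbel (Rule 4), but Kyerho is never earned.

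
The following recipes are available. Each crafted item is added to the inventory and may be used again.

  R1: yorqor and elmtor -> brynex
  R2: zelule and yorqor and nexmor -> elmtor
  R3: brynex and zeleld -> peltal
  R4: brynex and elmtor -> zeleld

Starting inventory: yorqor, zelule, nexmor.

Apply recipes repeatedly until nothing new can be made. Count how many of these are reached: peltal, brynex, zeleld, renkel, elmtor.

zelule and yorqor and nexmor -> elmtor (R2).
yorqor and elmtor -> brynex (R1).
Using R4, brynex and elmtor make zeleld.
brynex and zeleld -> peltal (R3).
peltal: reached.
brynex: reached.
zeleld: reached.
No rule produces renkel, and it is not given.
elmtor: reached.
Reached: peltal, brynex, zeleld, and elmtor — 4 of the 5.

4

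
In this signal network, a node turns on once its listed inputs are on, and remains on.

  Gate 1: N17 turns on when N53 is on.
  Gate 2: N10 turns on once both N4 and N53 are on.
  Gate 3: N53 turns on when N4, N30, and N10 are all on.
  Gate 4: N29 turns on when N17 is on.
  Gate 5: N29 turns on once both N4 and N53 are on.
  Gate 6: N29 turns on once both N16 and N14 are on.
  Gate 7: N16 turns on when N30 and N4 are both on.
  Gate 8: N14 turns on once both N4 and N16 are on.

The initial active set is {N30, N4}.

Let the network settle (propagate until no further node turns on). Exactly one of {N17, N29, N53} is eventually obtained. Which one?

N29

N30 and N4 are on, so N16 turns on (Gate 7).
N4 and N16 are on, so N14 turns on (Gate 8).
N16 and N14 are on, so N29 turns on (Gate 6).
N53 would need N4, N30, and N10 (Gate 3), but N10 never turns on. N17 would need N53 (Gate 1), but N53 never turns on.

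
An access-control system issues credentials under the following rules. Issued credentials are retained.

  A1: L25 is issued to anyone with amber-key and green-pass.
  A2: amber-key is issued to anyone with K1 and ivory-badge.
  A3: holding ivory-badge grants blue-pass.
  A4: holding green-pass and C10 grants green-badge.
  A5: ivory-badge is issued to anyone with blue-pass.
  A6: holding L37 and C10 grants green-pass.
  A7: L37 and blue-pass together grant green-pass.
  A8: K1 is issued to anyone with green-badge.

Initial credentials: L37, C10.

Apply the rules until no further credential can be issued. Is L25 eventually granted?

No

L25 would need amber-key and green-pass (A1), but amber-key is never granted.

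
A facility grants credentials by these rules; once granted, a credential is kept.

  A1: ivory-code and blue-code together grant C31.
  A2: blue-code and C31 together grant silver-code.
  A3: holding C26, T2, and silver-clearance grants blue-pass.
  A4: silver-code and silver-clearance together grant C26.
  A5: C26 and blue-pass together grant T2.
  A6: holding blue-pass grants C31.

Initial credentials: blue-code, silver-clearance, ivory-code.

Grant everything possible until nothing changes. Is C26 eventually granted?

Yes

Holding ivory-code and blue-code grants C31 (A1).
Holding blue-code and C31 grants silver-code (A2).
Holding silver-code and silver-clearance grants C26 (A4).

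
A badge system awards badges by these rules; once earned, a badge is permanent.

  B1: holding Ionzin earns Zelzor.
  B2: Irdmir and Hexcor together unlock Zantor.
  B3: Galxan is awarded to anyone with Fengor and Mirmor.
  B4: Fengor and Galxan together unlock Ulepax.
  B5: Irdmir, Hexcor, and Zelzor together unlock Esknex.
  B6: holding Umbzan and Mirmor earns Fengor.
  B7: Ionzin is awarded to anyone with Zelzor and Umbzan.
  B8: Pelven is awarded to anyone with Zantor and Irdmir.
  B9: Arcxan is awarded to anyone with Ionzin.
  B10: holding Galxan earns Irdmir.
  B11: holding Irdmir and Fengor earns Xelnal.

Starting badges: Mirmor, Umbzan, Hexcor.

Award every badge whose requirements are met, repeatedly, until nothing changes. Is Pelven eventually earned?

Yes

With Umbzan and Mirmor, Fengor is earned (B6).
With Fengor and Mirmor, Galxan is earned (B3).
With Galxan, Irdmir is earned (B10).
With Irdmir and Hexcor, Zantor is earned (B2).
With Zantor and Irdmir, Pelven is earned (B8).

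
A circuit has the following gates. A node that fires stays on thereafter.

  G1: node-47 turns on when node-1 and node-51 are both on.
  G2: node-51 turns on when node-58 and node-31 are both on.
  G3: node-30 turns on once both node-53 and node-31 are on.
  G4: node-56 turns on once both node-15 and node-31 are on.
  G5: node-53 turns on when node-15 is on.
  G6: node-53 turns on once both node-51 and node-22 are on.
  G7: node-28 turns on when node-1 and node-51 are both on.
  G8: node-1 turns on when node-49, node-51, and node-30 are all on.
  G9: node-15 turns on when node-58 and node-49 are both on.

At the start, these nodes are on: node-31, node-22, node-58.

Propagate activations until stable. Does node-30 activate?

Yes

G2: node-58 and node-31 on → node-51 on.
node-51 and node-22 are on, so node-53 turns on (G6).
G3: node-53 and node-31 on → node-30 on.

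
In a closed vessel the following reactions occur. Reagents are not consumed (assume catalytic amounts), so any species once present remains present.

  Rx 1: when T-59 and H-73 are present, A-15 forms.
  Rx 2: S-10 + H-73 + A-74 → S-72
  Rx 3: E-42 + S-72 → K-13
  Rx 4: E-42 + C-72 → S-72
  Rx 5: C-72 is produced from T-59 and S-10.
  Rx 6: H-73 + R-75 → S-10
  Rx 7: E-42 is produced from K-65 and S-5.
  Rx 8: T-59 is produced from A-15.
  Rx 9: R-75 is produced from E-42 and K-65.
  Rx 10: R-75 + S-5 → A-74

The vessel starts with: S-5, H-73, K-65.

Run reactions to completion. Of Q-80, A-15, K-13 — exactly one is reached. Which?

K-65 and S-5 present → E-42 forms (Rx 7).
E-42 and K-65 present → R-75 forms (Rx 9).
R-75 and S-5 present → A-74 forms (Rx 10).
H-73 and R-75 present → S-10 forms (Rx 6).
S-10, H-73, and A-74 present → S-72 forms (Rx 2).
E-42 and S-72 present → K-13 forms (Rx 3).
No rule produces Q-80, and it is not given. A-15 would need T-59 and H-73 (Rx 1), but T-59 never forms.

K-13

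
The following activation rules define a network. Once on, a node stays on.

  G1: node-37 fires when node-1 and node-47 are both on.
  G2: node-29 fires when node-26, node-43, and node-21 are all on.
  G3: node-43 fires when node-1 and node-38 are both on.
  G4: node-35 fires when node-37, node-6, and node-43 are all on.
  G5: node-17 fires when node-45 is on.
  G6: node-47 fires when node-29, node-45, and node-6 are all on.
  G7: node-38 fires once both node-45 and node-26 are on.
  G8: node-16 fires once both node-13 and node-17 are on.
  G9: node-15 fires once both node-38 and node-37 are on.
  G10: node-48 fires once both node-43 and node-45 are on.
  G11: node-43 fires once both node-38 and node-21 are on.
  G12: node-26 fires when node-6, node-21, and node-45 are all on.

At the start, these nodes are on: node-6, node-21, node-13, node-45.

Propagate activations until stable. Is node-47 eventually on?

G12: node-6, node-21, and node-45 on → node-26 on.
G7: node-45 and node-26 on → node-38 on.
G11: node-38 and node-21 on → node-43 on.
node-26, node-43, and node-21 are on, so node-29 fires (G2).
G6: node-29, node-45, and node-6 on → node-47 on.

Yes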